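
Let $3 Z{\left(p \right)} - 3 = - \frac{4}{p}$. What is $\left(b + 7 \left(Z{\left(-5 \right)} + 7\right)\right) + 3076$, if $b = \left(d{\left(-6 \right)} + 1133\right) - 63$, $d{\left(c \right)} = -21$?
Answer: $\frac{62743}{15} \approx 4182.9$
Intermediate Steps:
$Z{\left(p \right)} = 1 - \frac{4}{3 p}$ ($Z{\left(p \right)} = 1 + \frac{\left(-4\right) \frac{1}{p}}{3} = 1 - \frac{4}{3 p}$)
$b = 1049$ ($b = \left(-21 + 1133\right) - 63 = 1112 - 63 = 1049$)
$\left(b + 7 \left(Z{\left(-5 \right)} + 7\right)\right) + 3076 = \left(1049 + 7 \left(\frac{- \frac{4}{3} - 5}{-5} + 7\right)\right) + 3076 = \left(1049 + 7 \left(\left(- \frac{1}{5}\right) \left(- \frac{19}{3}\right) + 7\right)\right) + 3076 = \left(1049 + 7 \left(\frac{19}{15} + 7\right)\right) + 3076 = \left(1049 + 7 \cdot \frac{124}{15}\right) + 3076 = \left(1049 + \frac{868}{15}\right) + 3076 = \frac{16603}{15} + 3076 = \frac{62743}{15}$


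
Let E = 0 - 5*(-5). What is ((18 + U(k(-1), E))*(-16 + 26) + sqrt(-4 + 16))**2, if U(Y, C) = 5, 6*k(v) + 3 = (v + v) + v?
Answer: 52912 + 920*sqrt(3) ≈ 54506.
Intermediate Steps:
E = 25 (E = 0 + 25 = 25)
k(v) = -1/2 + v/2 (k(v) = -1/2 + ((v + v) + v)/6 = -1/2 + (2*v + v)/6 = -1/2 + (3*v)/6 = -1/2 + v/2)
((18 + U(k(-1), E))*(-16 + 26) + sqrt(-4 + 16))**2 = ((18 + 5)*(-16 + 26) + sqrt(-4 + 16))**2 = (23*10 + sqrt(12))**2 = (230 + 2*sqrt(3))**2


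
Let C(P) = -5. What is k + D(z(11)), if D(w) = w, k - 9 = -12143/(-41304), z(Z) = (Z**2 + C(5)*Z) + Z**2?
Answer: 8107727/41304 ≈ 196.29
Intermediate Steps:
z(Z) = -5*Z + 2*Z**2 (z(Z) = (Z**2 - 5*Z) + Z**2 = -5*Z + 2*Z**2)
k = 383879/41304 (k = 9 - 12143/(-41304) = 9 - 12143*(-1/41304) = 9 + 12143/41304 = 383879/41304 ≈ 9.2940)
k + D(z(11)) = 383879/41304 + 11*(-5 + 2*11) = 383879/41304 + 11*(-5 + 22) = 383879/41304 + 11*17 = 383879/41304 + 187 = 8107727/41304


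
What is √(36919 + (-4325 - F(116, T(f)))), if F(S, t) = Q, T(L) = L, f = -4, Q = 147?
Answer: √32447 ≈ 180.13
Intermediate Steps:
F(S, t) = 147
√(36919 + (-4325 - F(116, T(f)))) = √(36919 + (-4325 - 1*147)) = √(36919 + (-4325 - 147)) = √(36919 - 4472) = √32447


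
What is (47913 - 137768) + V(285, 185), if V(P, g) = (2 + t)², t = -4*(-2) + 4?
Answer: -89659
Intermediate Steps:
t = 12 (t = 8 + 4 = 12)
V(P, g) = 196 (V(P, g) = (2 + 12)² = 14² = 196)
(47913 - 137768) + V(285, 185) = (47913 - 137768) + 196 = -89855 + 196 = -89659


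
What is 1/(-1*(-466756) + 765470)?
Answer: 1/1232226 ≈ 8.1154e-7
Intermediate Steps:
1/(-1*(-466756) + 765470) = 1/(466756 + 765470) = 1/1232226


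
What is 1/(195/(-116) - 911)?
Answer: -116/105871 ≈ -0.0010957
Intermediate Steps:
1/(195/(-116) - 911) = 1/(195*(-1/116) - 911) = 1/(-195/116 - 911) = 1/(-105871/116) = -116/105871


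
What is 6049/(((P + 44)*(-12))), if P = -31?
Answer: -6049/156 ≈ -38.776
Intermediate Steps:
6049/(((P + 44)*(-12))) = 6049/(((-31 + 44)*(-12))) = 6049/((13*(-12))) = 6049/(-156) = 6049*(-1/156) = -6049/156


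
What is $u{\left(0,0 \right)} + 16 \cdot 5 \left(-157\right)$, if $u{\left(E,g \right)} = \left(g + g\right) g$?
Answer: $-12560$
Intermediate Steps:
$u{\left(E,g \right)} = 2 g^{2}$ ($u{\left(E,g \right)} = 2 g g = 2 g^{2}$)
$u{\left(0,0 \right)} + 16 \cdot 5 \left(-157\right) = 2 \cdot 0^{2} + 16 \cdot 5 \left(-157\right) = 2 \cdot 0 + 80 \left(-157\right) = 0 - 12560 = -12560$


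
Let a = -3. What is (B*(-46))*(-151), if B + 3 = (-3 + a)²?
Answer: 229218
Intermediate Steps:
B = 33 (B = -3 + (-3 - 3)² = -3 + (-6)² = -3 + 36 = 33)
(B*(-46))*(-151) = (33*(-46))*(-151) = -1518*(-151) = 229218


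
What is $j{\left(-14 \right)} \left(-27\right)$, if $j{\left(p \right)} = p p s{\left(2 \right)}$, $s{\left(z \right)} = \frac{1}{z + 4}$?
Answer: $-882$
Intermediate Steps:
$s{\left(z \right)} = \frac{1}{4 + z}$
$j{\left(p \right)} = \frac{p^{2}}{6}$ ($j{\left(p \right)} = \frac{p p}{4 + 2} = \frac{p^{2}}{6}$)
$j{\left(-14 \right)} \left(-27\right) = \frac{\left(-14\right)^{2}}{6} \left(-27\right) = \frac{1}{6} \cdot 196 \left(-27\right) = \frac{98}{3} \left(-27\right) = -882$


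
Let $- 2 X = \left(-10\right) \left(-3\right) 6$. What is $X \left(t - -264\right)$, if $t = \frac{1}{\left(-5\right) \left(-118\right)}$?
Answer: $- \frac{1401849}{59} \approx -23760.0$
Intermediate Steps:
$X = -90$ ($X = - \frac{\left(-10\right) \left(-3\right) 6}{2} = - \frac{30 \cdot 6}{2} = \left(- \frac{1}{2}\right) 180 = -90$)
$t = \frac{1}{590} \approx 0.0016949$
$X \left(t - -264\right) = - 90 \left(\frac{1}{590} - -264\right) = - 90 \left(\frac{1}{590} + 264\right) = \left(-90\right) \frac{155761}{590} = - \frac{1401849}{59}$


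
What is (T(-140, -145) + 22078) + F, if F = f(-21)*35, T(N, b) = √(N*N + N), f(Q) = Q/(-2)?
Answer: 44891/2 + 2*√4865 ≈ 22585.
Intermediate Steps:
f(Q) = -Q/2 (f(Q) = Q*(-½) = -Q/2)
T(N, b) = √(N + N²) (T(N, b) = √(N² + N) = √(N + N²))
F = 735/2 (F = -½*(-21)*35 = (21/2)*35 = 735/2 ≈ 367.50)
(T(-140, -145) + 22078) + F = (√(-140*(1 - 140)) + 22078) + 735/2 = (√(-140*(-139)) + 22078) + 735/2 = (√19460 + 22078) + 735/2 = (2*√4865 + 22078) + 735/2 = (22078 + 2*√4865) + 735/2 = 44891/2 + 2*√4865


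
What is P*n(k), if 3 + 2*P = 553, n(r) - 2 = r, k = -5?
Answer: -825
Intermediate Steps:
n(r) = 2 + r
P = 275 (P = -3/2 + (½)*553 = -3/2 + 553/2 = 275)
P*n(k) = 275*(2 - 5) = 275*(-3) = -825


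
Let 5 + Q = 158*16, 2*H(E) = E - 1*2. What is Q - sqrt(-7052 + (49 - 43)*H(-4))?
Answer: 2523 - I*sqrt(7070) ≈ 2523.0 - 84.083*I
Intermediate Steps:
H(E) = -1 + E/2 (H(E) = (E - 1*2)/2 = (E - 2)/2 = (-2 + E)/2 = -1 + E/2)
Q = 2523 (Q = -5 + 158*16 = -5 + 2528 = 2523)
Q - sqrt(-7052 + (49 - 43)*H(-4)) = 2523 - sqrt(-7052 + (49 - 43)*(-1 + (1/2)*(-4))) = 2523 - sqrt(-7052 + 6*(-1 - 2)) = 2523 - sqrt(-7052 + 6*(-3)) = 2523 - sqrt(-7052 - 18) = 2523 - sqrt(-7070) = 2523 - I*sqrt(7070)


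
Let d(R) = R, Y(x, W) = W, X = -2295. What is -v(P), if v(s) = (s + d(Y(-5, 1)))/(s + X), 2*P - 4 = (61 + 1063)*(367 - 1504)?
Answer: -638991/641287 ≈ -0.99642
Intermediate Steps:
P = -638992 (P = 2 + ((61 + 1063)*(367 - 1504))/2 = 2 + (1124*(-1137))/2 = 2 + (½)*(-1277988) = 2 - 638994 = -638992)
v(s) = (1 + s)/(-2295 + s) (v(s) = (s + 1)/(s - 2295) = (1 + s)/(-2295 + s))
-v(P) = -(1 - 638992)/(-2295 - 638992) = -(-638991)/(-641287) = -(-1)*(-638991)/641287 = -1*638991/641287 = -638991/641287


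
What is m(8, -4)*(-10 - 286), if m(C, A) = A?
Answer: 1184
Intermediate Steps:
m(8, -4)*(-10 - 286) = -4*(-10 - 286) = -4*(-296) = 1184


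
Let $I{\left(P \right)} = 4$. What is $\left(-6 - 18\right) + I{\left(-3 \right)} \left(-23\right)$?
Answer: $-116$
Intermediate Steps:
$\left(-6 - 18\right) + I{\left(-3 \right)} \left(-23\right) = \left(-6 - 18\right) + 4 \left(-23\right) = -24 - 92 = -116$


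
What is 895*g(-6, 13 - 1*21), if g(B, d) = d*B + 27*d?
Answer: -150360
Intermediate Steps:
g(B, d) = 27*d + B*d (g(B, d) = B*d + 27*d = 27*d + B*d)
895*g(-6, 13 - 1*21) = 895*((13 - 1*21)*(27 - 6)) = 895*((13 - 21)*21) = 895*(-8*21) = 895*(-168) = -150360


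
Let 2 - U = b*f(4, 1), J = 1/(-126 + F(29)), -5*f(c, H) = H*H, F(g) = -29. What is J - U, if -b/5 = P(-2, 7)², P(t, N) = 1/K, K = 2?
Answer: -1089/620 ≈ -1.7565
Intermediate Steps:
f(c, H) = -H²/5 (f(c, H) = -H*H/5 = -H²/5)
P(t, N) = ½ (P(t, N) = 1/2 = ½)
b = -5/4 (b = -5*(½)² = -5*¼ = -5/4 ≈ -1.2500)
J = -1/155 (J = 1/(-126 - 29) = 1/(-155) = -1/155 ≈ -0.0064516)
U = 7/4 (U = 2 - (-5)*(-⅕*1²)/4 = 2 - (-5)*(-⅕*1)/4 = 2 - (-5)*(-1)/(4*5) = 2 - 1*¼ = 2 - ¼ = 7/4 ≈ 1.7500)
J - U = -1/155 - 1*7/4 = -1/155 - 7/4 = -1089/620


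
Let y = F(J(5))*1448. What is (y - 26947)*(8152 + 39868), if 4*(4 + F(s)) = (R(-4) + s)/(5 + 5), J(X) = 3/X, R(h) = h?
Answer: -7890185408/5 ≈ -1.5780e+9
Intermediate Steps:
F(s) = -41/10 + s/40 (F(s) = -4 + ((-4 + s)/(5 + 5))/4 = -4 + ((-4 + s)/10)/4 = -4 + ((-4 + s)*(⅒))/4 = -4 + (-⅖ + s/10)/4 = -4 + (-⅒ + s/40) = -41/10 + s/40)
y = -147877/25 (y = (-41/10 + (3/5)/40)*1448 = (-41/10 + (3*(⅕))/40)*1448 = (-41/10 + (1/40)*(⅗))*1448 = (-41/10 + 3/200)*1448 = -817/200*1448 = -147877/25 ≈ -5915.1)
(y - 26947)*(8152 + 39868) = (-147877/25 - 26947)*(8152 + 39868) = -821552/25*48020 = -7890185408/5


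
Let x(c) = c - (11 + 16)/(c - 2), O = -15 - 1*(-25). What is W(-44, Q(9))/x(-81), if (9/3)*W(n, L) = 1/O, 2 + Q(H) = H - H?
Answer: -83/200880 ≈ -0.00041318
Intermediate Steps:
O = 10 (O = -15 + 25 = 10)
Q(H) = -2 (Q(H) = -2 + (H - H) = -2 + 0 = -2)
W(n, L) = 1/30 (W(n, L) = (⅓)/10 = (⅓)*(⅒) = 1/30)
x(c) = c - 27/(-2 + c)
W(-44, Q(9))/x(-81) = 1/(30*(((-27 + (-81)² - 2*(-81))/(-2 - 81)))) = 1/(30*(((-27 + 6561 + 162)/(-83)))) = 1/(30*((-1/83*6696))) = 1/(30*(-6696/83)) = (1/30)*(-83/6696) = -83/200880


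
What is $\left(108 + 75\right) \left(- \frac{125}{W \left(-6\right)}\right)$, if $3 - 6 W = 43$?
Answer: $- \frac{4575}{8} \approx -571.88$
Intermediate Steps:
$W = - \frac{20}{3}$ ($W = \frac{1}{2} - \frac{43}{6} = - \frac{20}{3} \approx -6.6667$)
$\left(108 + 75\right) \left(- \frac{125}{W \left(-6\right)}\right) = \left(108 + 75\right) \left(- \frac{125}{\left(- \frac{20}{3}\right) \left(-6\right)}\right) = 183 \left(- \frac{125}{40}\right) = 183 \left(\left(-125\right) \frac{1}{40}\right) = 183 \left(- \frac{25}{8}\right) = - \frac{4575}{8}$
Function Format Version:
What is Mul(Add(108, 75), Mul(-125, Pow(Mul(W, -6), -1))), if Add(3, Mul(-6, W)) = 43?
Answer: Rational(-4575, 8) ≈ -571.88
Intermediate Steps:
W = Rational(-20, 3) (W = Add(Rational(1, 2), Mul(Rational(-1, 6), 43)) = Add(Rational(1, 2), Rational(-43, 6)) = Rational(-20, 3) ≈ -6.6667)
Mul(Add(108, 75), Mul(-125, Pow(Mul(W, -6), -1))) = Mul(Add(108, 75), Mul(-125, Pow(Mul(Rational(-20, 3), -6), -1))) = Mul(183, Mul(-125, Pow(40, -1))) = Mul(183, Mul(-125, Rational(1, 40))) = Mul(183, Rational(-25, 8)) = Rational(-4575, 8)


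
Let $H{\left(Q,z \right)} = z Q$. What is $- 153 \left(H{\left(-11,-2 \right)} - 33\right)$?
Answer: $1683$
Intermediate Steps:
$H{\left(Q,z \right)} = Q z$
$- 153 \left(H{\left(-11,-2 \right)} - 33\right) = - 153 \left(\left(-11\right) \left(-2\right) - 33\right) = - 153 \left(22 - 33\right) = \left(-153\right) \left(-11\right) = 1683$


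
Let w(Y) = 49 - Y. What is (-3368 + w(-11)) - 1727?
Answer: -5035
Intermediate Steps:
(-3368 + w(-11)) - 1727 = (-3368 + (49 - 1*(-11))) - 1727 = (-3368 + (49 + 11)) - 1727 = (-3368 + 60) - 1727 = -3308 - 1727 = -5035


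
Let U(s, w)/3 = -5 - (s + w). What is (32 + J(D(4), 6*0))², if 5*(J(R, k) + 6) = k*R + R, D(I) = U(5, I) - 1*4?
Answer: 7056/25 ≈ 282.24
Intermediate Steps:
U(s, w) = -15 - 3*s - 3*w (U(s, w) = 3*(-5 - (s + w)) = 3*(-5 + (-s - w)) = 3*(-5 - s - w) = -15 - 3*s - 3*w)
D(I) = -34 - 3*I (D(I) = (-15 - 3*5 - 3*I) - 1*4 = (-15 - 15 - 3*I) - 4 = (-30 - 3*I) - 4 = -34 - 3*I)
J(R, k) = -6 + R/5 + R*k/5 (J(R, k) = -6 + (k*R + R)/5 = -6 + (R*k + R)/5 = -6 + (R + R*k)/5 = -6 + (R/5 + R*k/5) = -6 + R/5 + R*k/5)
(32 + J(D(4), 6*0))² = (32 + (-6 + (-34 - 3*4)/5 + (-34 - 3*4)*(6*0)/5))² = (32 + (-6 + (-34 - 12)/5 + (⅕)*(-34 - 12)*0))² = (32 + (-6 + (⅕)*(-46) + (⅕)*(-46)*0))² = (32 + (-6 - 46/5 + 0))² = (32 - 76/5)² = (84/5)² = 7056/25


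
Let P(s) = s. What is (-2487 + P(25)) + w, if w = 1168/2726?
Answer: -3355122/1363 ≈ -2461.6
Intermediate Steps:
w = 584/1363 (w = 1168*(1/2726) = 584/1363 ≈ 0.42847)
(-2487 + P(25)) + w = (-2487 + 25) + 584/1363 = -2462 + 584/1363 = -3355122/1363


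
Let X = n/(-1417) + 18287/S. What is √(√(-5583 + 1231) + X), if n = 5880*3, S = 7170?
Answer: √(-1021740727086690 + 1651573836993600*I*√17)/10159890 ≈ 5.3296 + 6.189*I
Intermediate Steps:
n = 17640
X = -100566121/10159890 (X = 17640/(-1417) + 18287/7170 = 17640*(-1/1417) + 18287*(1/7170) = -17640/1417 + 18287/7170 = -100566121/10159890 ≈ -9.8983)
√(√(-5583 + 1231) + X) = √(√(-5583 + 1231) - 100566121/10159890) = √(√(-4352) - 100566121/10159890) = √(16*I*√17 - 100566121/10159890) = √(-100566121/10159890 + 16*I*√17)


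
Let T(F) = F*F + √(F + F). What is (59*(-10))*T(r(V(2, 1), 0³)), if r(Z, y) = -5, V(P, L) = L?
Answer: -14750 - 590*I*√10 ≈ -14750.0 - 1865.7*I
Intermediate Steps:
T(F) = F² + √2*√F (T(F) = F² + √(2*F) = F² + √2*√F)
(59*(-10))*T(r(V(2, 1), 0³)) = (59*(-10))*((-5)² + √2*√(-5)) = -590*(25 + √2*(I*√5)) = -590*(25 + I*√10) = -14750 - 590*I*√10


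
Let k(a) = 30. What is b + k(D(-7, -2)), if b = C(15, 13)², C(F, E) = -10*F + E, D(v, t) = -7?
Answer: 18799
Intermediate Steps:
C(F, E) = E - 10*F
b = 18769 (b = (13 - 10*15)² = (13 - 150)² = (-137)² = 18769)
b + k(D(-7, -2)) = 18769 + 30 = 18799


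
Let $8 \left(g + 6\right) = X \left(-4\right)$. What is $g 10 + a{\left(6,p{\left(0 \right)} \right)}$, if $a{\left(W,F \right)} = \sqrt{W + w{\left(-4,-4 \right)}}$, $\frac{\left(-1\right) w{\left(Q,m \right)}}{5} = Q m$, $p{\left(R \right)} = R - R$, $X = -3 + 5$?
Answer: $-70 + i \sqrt{74} \approx -70.0 + 8.6023 i$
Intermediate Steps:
$X = 2$
$p{\left(R \right)} = 0$
$w{\left(Q,m \right)} = - 5 Q m$
$a{\left(W,F \right)} = \sqrt{-80 + W}$ ($a{\left(W,F \right)} = \sqrt{W - \left(-20\right) \left(-4\right)} = \sqrt{W - 80} = \sqrt{-80 + W}$)
$g = -7$ ($g = -6 + \frac{2 \left(-4\right)}{8} = -6 + \frac{1}{8} \left(-8\right) = -6 - 1 = -7$)
$g 10 + a{\left(6,p{\left(0 \right)} \right)} = \left(-7\right) 10 + \sqrt{-80 + 6} = -70 + \sqrt{-74} = -70 + i \sqrt{74}$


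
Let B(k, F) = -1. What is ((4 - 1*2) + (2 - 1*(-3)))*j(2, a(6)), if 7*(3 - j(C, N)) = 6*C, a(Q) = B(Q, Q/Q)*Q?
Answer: 9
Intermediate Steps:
a(Q) = -Q
j(C, N) = 3 - 6*C/7
((4 - 1*2) + (2 - 1*(-3)))*j(2, a(6)) = ((4 - 1*2) + (2 - 1*(-3)))*(3 - 6/7*2) = ((4 - 2) + (2 + 3))*(3 - 12/7) = (2 + 5)*(9/7) = 7*(9/7) = 9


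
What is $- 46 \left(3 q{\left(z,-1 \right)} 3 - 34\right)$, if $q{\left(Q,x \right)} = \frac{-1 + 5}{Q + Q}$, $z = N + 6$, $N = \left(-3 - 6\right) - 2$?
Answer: $\frac{8648}{5} \approx 1729.6$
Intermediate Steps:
$N = -11$ ($N = \left(-3 - 6\right) - 2 = -9 - 2 = -11$)
$z = -5$ ($z = -11 + 6 = -5$)
$q{\left(Q,x \right)} = \frac{2}{Q}$ ($q{\left(Q,x \right)} = \frac{4}{2 Q} = 4 \frac{1}{2 Q} = \frac{2}{Q}$)
$- 46 \left(3 q{\left(z,-1 \right)} 3 - 34\right) = - 46 \left(3 \frac{2}{-5} \cdot 3 - 34\right) = - 46 \left(3 \cdot 2 \left(- \frac{1}{5}\right) 3 - 34\right) = - 46 \left(3 \left(- \frac{2}{5}\right) 3 - 34\right) = - 46 \left(\left(- \frac{6}{5}\right) 3 - 34\right) = - 46 \left(- \frac{18}{5} - 34\right) = \left(-46\right) \left(- \frac{188}{5}\right) = \frac{8648}{5}$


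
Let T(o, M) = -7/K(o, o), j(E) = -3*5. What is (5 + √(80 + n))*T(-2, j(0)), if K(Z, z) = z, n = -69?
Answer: 35/2 + 7*√11/2 ≈ 29.108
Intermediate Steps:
j(E) = -15
T(o, M) = -7/o
(5 + √(80 + n))*T(-2, j(0)) = (5 + √(80 - 69))*(-7/(-2)) = (5 + √11)*(-7*(-½)) = (5 + √11)*(7/2) = 35/2 + 7*√11/2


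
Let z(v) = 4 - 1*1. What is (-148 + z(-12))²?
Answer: 21025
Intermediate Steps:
z(v) = 3 (z(v) = 4 - 1 = 3)
(-148 + z(-12))² = (-148 + 3)² = (-145)² = 21025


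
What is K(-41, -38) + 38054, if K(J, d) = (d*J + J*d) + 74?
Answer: 41244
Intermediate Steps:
K(J, d) = 74 + 2*J*d (K(J, d) = (J*d + J*d) + 74 = 2*J*d + 74 = 74 + 2*J*d)
K(-41, -38) + 38054 = (74 + 2*(-41)*(-38)) + 38054 = (74 + 3116) + 38054 = 3190 + 38054 = 41244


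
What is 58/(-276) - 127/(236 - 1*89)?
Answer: -2421/2254 ≈ -1.0741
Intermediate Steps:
58/(-276) - 127/(236 - 1*89) = 58*(-1/276) - 127/(236 - 89) = -29/138 - 127/147 = -2421/2254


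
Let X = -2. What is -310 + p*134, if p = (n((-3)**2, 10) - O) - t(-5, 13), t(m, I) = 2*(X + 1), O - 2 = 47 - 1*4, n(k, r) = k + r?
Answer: -3526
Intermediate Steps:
O = 45 (O = 2 + (47 - 1*4) = 2 + (47 - 4) = 2 + 43 = 45)
t(m, I) = -2 (t(m, I) = 2*(-2 + 1) = 2*(-1) = -2)
p = -24 (p = (((-3)**2 + 10) - 1*45) - 1*(-2) = ((9 + 10) - 45) + 2 = (19 - 45) + 2 = -26 + 2 = -24)
-310 + p*134 = -310 - 24*134 = -310 - 3216 = -3526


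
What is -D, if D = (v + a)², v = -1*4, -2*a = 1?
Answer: -81/4 ≈ -20.250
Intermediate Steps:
a = -½ (a = -½*1 = -½ ≈ -0.50000)
v = -4
D = 81/4 (D = (-4 - ½)² = (-9/2)² = 81/4 ≈ 20.250)
-D = -1*81/4 = -81/4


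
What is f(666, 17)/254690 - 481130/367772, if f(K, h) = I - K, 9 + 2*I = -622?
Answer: -61449983959/46833925340 ≈ -1.3121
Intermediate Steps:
I = -631/2 (I = -9/2 + (½)*(-622) = -9/2 - 311 = -631/2 ≈ -315.50)
f(K, h) = -631/2 - K
f(666, 17)/254690 - 481130/367772 = (-631/2 - 1*666)/254690 - 481130/367772 = (-631/2 - 666)*(1/254690) - 481130*1/367772 = -1963/2*1/254690 - 240565/183886 = -1963/509380 - 240565/183886 = -61449983959/46833925340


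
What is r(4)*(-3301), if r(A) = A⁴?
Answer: -845056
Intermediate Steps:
r(4)*(-3301) = 4⁴*(-3301) = 256*(-3301) = -845056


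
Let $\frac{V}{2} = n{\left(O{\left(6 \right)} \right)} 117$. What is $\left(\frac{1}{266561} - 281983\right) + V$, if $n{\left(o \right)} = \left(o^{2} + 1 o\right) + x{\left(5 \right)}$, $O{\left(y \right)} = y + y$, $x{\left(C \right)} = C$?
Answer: $- \frac{65123251348}{266561} \approx -2.4431 \cdot 10^{5}$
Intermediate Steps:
$O{\left(y \right)} = 2 y$
$n{\left(o \right)} = 5 + o + o^{2}$ ($n{\left(o \right)} = \left(o^{2} + 1 o\right) + 5 = \left(o^{2} + o\right) + 5 = \left(o + o^{2}\right) + 5 = 5 + o + o^{2}$)
$V = 37674$ ($V = 2 \left(5 + 2 \cdot 6 + \left(2 \cdot 6\right)^{2}\right) 117 = 2 \left(5 + 12 + 12^{2}\right) 117 = 2 \left(5 + 12 + 144\right) 117 = 2 \cdot 161 \cdot 117 = 2 \cdot 18837 = 37674$)
$\left(\frac{1}{266561} - 281983\right) + V = \left(\frac{1}{266561} - 281983\right) + 37674 = - \frac{75165670462}{266561} + 37674 = - \frac{65123251348}{266561}$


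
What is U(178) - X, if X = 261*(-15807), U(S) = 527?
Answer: 4126154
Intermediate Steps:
X = -4125627
U(178) - X = 527 - 1*(-4125627) = 527 + 4125627 = 4126154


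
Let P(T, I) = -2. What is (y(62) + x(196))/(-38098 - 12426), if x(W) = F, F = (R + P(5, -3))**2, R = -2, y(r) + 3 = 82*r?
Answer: -5097/50524 ≈ -0.10088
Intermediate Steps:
y(r) = -3 + 82*r
F = 16 (F = (-2 - 2)**2 = (-4)**2 = 16)
x(W) = 16
(y(62) + x(196))/(-38098 - 12426) = ((-3 + 82*62) + 16)/(-38098 - 12426) = ((-3 + 5084) + 16)/(-50524) = (5081 + 16)*(-1/50524) = 5097*(-1/50524) = -5097/50524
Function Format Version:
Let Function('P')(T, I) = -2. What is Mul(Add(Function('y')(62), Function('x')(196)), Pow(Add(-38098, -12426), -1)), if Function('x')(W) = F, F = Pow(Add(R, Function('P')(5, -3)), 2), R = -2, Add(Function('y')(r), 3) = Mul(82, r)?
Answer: Rational(-5097, 50524) ≈ -0.10088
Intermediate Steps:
Function('y')(r) = Add(-3, Mul(82, r))
F = 16 (F = Pow(Add(-2, -2), 2) = Pow(-4, 2) = 16)
Function('x')(W) = 16
Mul(Add(Function('y')(62), Function('x')(196)), Pow(Add(-38098, -12426), -1)) = Mul(Add(Add(-3, Mul(82, 62)), 16), Pow(Add(-38098, -12426), -1)) = Mul(Add(Add(-3, 5084), 16), Pow(-50524, -1)) = Mul(Add(5081, 16), Rational(-1, 50524)) = Mul(5097, Rational(-1, 50524)) = Rational(-5097, 50524)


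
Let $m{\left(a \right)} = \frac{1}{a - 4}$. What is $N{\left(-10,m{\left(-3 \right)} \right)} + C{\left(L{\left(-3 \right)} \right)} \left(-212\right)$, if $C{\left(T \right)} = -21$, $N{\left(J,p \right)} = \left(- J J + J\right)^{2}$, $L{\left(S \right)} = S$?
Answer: $16552$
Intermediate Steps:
$m{\left(a \right)} = \frac{1}{-4 + a}$
$N{\left(J,p \right)} = \left(J - J^{2}\right)^{2}$ ($N{\left(J,p \right)} = \left(- J^{2} + J\right)^{2} = \left(J - J^{2}\right)^{2}$)
$N{\left(-10,m{\left(-3 \right)} \right)} + C{\left(L{\left(-3 \right)} \right)} \left(-212\right) = \left(-10\right)^{2} \left(-1 - 10\right)^{2} - -4452 = 100 \left(-11\right)^{2} + 4452 = 100 \cdot 121 + 4452 = 12100 + 4452 = 16552$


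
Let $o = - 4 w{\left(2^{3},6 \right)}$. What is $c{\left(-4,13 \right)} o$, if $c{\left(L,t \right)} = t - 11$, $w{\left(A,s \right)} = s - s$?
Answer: $0$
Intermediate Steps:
$w{\left(A,s \right)} = 0$
$c{\left(L,t \right)} = -11 + t$
$o = 0$ ($o = \left(-4\right) 0 = 0$)
$c{\left(-4,13 \right)} o = \left(-11 + 13\right) 0 = 2 \cdot 0 = 0$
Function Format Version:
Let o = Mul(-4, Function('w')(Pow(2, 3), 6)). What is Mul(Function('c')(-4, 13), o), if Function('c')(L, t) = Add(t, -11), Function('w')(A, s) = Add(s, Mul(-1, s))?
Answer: 0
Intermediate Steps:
Function('w')(A, s) = 0
Function('c')(L, t) = Add(-11, t)
o = 0 (o = Mul(-4, 0) = 0)
Mul(Function('c')(-4, 13), o) = Mul(Add(-11, 13), 0) = Mul(2, 0) = 0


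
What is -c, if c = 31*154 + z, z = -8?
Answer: -4766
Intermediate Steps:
c = 4766 (c = 31*154 - 8 = 4774 - 8 = 4766)
-c = -1*4766 = -4766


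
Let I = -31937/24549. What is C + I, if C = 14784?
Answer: 362900479/24549 ≈ 14783.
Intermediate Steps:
I = -31937/24549 (I = -31937*1/24549 = -31937/24549 ≈ -1.3009)
C + I = 14784 - 31937/24549 = 362900479/24549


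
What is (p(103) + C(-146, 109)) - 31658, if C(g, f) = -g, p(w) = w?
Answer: -31409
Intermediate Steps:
(p(103) + C(-146, 109)) - 31658 = (103 - 1*(-146)) - 31658 = (103 + 146) - 31658 = 249 - 31658 = -31409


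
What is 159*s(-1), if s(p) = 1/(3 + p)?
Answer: 159/2 ≈ 79.500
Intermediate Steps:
159*s(-1) = 159/(3 - 1) = 159/2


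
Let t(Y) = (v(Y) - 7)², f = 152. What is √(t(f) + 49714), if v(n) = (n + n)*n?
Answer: √2134582115 ≈ 46202.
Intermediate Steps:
v(n) = 2*n² (v(n) = (2*n)*n = 2*n²)
t(Y) = (-7 + 2*Y²)² (t(Y) = (2*Y² - 7)² = (-7 + 2*Y²)²)
√(t(f) + 49714) = √((-7 + 2*152²)² + 49714) = √((-7 + 2*23104)² + 49714) = √((-7 + 46208)² + 49714) = √(46201² + 49714) = √(2134532401 + 49714) = √2134582115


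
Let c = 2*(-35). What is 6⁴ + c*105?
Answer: -6054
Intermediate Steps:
c = -70
6⁴ + c*105 = 6⁴ - 70*105 = 1296 - 7350 = -6054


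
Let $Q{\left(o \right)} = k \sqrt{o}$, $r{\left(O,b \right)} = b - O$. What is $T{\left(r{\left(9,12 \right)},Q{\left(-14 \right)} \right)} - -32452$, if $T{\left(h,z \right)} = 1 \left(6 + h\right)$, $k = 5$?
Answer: $32461$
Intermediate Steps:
$Q{\left(o \right)} = 5 \sqrt{o}$
$T{\left(h,z \right)} = 6 + h$
$T{\left(r{\left(9,12 \right)},Q{\left(-14 \right)} \right)} - -32452 = \left(6 + \left(12 - 9\right)\right) - -32452 = \left(6 + \left(12 - 9\right)\right) + 32452 = \left(6 + 3\right) + 32452 = 9 + 32452 = 32461$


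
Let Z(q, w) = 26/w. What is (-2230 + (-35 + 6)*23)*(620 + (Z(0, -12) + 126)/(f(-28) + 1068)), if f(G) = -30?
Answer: -11188512391/6228 ≈ -1.7965e+6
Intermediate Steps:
(-2230 + (-35 + 6)*23)*(620 + (Z(0, -12) + 126)/(f(-28) + 1068)) = (-2230 + (-35 + 6)*23)*(620 + (26/(-12) + 126)/(-30 + 1068)) = (-2230 - 29*23)*(620 + (26*(-1/12) + 126)/1038) = (-2230 - 667)*(620 + (-13/6 + 126)*(1/1038)) = -2897*(620 + (743/6)*(1/1038)) = -2897*(620 + 743/6228) = -2897*3862103/6228 = -11188512391/6228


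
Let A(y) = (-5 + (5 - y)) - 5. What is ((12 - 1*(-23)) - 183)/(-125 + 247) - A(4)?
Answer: 475/61 ≈ 7.7869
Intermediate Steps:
A(y) = -5 - y (A(y) = -y - 5 = -5 - y)
((12 - 1*(-23)) - 183)/(-125 + 247) - A(4) = ((12 - 1*(-23)) - 183)/(-125 + 247) - (-5 - 1*4) = ((12 + 23) - 183)/122 - (-5 - 4) = (35 - 183)*(1/122) - 1*(-9) = -148*1/122 + 9 = -74/61 + 9 = 475/61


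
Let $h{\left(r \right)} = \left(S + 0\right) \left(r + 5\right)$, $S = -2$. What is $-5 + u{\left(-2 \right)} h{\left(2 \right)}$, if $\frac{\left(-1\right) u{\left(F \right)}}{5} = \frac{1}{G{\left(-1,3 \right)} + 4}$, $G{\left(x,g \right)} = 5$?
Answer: $\frac{25}{9} \approx 2.7778$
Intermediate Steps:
$h{\left(r \right)} = -10 - 2 r$ ($h{\left(r \right)} = \left(-2 + 0\right) \left(r + 5\right) = - 2 \left(5 + r\right) = -10 - 2 r$)
$u{\left(F \right)} = - \frac{5}{9}$ ($u{\left(F \right)} = - \frac{5}{5 + 4} = - \frac{5}{9}$)
$-5 + u{\left(-2 \right)} h{\left(2 \right)} = -5 - \frac{5 \left(-10 - 4\right)}{9} = -5 - - \frac{70}{9} = -5 + \frac{70}{9} = \frac{25}{9}$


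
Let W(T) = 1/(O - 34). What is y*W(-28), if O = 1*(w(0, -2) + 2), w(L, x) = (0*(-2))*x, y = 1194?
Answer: -597/16 ≈ -37.313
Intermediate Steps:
w(L, x) = 0 (w(L, x) = 0*x = 0)
O = 2 (O = 1*(0 + 2) = 1*2 = 2)
W(T) = -1/32 (W(T) = 1/(2 - 34) = 1/(-32) = -1/32)
y*W(-28) = 1194*(-1/32) = -597/16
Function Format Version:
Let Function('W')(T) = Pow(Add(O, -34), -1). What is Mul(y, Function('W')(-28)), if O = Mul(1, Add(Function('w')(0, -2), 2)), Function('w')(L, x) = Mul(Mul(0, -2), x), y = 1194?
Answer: Rational(-597, 16) ≈ -37.313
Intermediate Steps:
Function('w')(L, x) = 0 (Function('w')(L, x) = Mul(0, x) = 0)
O = 2 (O = Mul(1, Add(0, 2)) = Mul(1, 2) = 2)
Function('W')(T) = Rational(-1, 32) (Function('W')(T) = Pow(Add(2, -34), -1) = Pow(-32, -1) = Rational(-1, 32))
Mul(y, Function('W')(-28)) = Mul(1194, Rational(-1, 32)) = Rational(-597, 16)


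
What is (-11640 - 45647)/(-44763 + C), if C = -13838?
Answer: 57287/58601 ≈ 0.97758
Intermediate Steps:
(-11640 - 45647)/(-44763 + C) = (-11640 - 45647)/(-44763 - 13838) = -57287/(-58601) = -57287*(-1/58601) = 57287/58601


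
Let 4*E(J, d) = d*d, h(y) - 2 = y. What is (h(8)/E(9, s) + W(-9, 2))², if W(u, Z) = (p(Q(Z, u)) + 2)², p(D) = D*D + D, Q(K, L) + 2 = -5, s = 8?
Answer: 240033049/64 ≈ 3.7505e+6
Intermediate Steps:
Q(K, L) = -7 (Q(K, L) = -2 - 5 = -7)
p(D) = D + D² (p(D) = D² + D = D + D²)
h(y) = 2 + y
W(u, Z) = 1936 (W(u, Z) = (-7*(1 - 7) + 2)² = (-7*(-6) + 2)² = (42 + 2)² = 44² = 1936)
E(J, d) = d²/4 (E(J, d) = (d*d)/4 = d²/4)
(h(8)/E(9, s) + W(-9, 2))² = ((2 + 8)/(((¼)*8²)) + 1936)² = (10/(((¼)*64)) + 1936)² = (10/16 + 1936)² = (10*(1/16) + 1936)² = (5/8 + 1936)² = (15493/8)² = 240033049/64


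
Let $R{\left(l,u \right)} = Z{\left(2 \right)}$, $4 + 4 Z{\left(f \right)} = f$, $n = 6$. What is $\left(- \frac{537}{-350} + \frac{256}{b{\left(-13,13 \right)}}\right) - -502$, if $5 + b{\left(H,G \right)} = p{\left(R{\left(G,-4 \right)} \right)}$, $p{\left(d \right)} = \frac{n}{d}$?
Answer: $\frac{2906429}{5950} \approx 488.48$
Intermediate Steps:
$Z{\left(f \right)} = -1 + \frac{f}{4}$
$R{\left(l,u \right)} = - \frac{1}{2}$ ($R{\left(l,u \right)} = -1 + \frac{1}{4} \cdot 2 = -1 + \frac{1}{2} = - \frac{1}{2}$)
$p{\left(d \right)} = \frac{6}{d}$
$b{\left(H,G \right)} = -17$ ($b{\left(H,G \right)} = -5 + \frac{6}{- \frac{1}{2}} = -5 + 6 \left(-2\right) = -5 - 12 = -17$)
$\left(- \frac{537}{-350} + \frac{256}{b{\left(-13,13 \right)}}\right) - -502 = \left(- \frac{537}{-350} + \frac{256}{-17}\right) - -502 = \left(\left(-537\right) \left(- \frac{1}{350}\right) + 256 \left(- \frac{1}{17}\right)\right) + 502 = \left(\frac{537}{350} - \frac{256}{17}\right) + 502 = - \frac{80471}{5950} + 502 = \frac{2906429}{5950}$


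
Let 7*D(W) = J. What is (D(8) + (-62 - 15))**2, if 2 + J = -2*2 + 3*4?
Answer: 284089/49 ≈ 5797.7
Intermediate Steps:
J = 6 (J = -2 + (-2*2 + 3*4) = -2 + (-4 + 12) = -2 + 8 = 6)
D(W) = 6/7 (D(W) = (1/7)*6 = 6/7)
(D(8) + (-62 - 15))**2 = (6/7 + (-62 - 15))**2 = (6/7 - 77)**2 = (-533/7)**2 = 284089/49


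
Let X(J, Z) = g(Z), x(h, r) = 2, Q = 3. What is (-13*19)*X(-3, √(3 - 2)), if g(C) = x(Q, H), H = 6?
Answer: -494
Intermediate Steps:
g(C) = 2
X(J, Z) = 2
(-13*19)*X(-3, √(3 - 2)) = -13*19*2 = -247*2 = -494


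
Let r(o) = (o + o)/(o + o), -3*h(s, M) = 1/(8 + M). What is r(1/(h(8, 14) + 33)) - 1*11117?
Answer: -11116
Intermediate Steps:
h(s, M) = -1/(3*(8 + M))
r(o) = 1 (r(o) = (2*o)/((2*o)) = (2*o)*(1/(2*o)) = 1)
r(1/(h(8, 14) + 33)) - 1*11117 = 1 - 1*11117 = 1 - 11117 = -11116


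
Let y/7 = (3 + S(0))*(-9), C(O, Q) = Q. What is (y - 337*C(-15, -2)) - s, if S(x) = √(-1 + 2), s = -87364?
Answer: 87786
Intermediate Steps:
S(x) = 1 (S(x) = √1 = 1)
y = -252 (y = 7*((3 + 1)*(-9)) = 7*(4*(-9)) = 7*(-36) = -252)
(y - 337*C(-15, -2)) - s = (-252 - 337*(-2)) - 1*(-87364) = (-252 + 674) + 87364 = 422 + 87364 = 87786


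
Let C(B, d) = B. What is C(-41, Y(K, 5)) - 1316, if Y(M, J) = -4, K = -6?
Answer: -1357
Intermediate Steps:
C(-41, Y(K, 5)) - 1316 = -41 - 1316 = -1357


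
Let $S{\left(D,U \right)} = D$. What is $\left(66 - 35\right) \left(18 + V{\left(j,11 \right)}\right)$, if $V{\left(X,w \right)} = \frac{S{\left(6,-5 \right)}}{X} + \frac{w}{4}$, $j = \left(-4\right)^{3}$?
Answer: $\frac{20491}{32} \approx 640.34$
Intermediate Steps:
$j = -64$
$V{\left(X,w \right)} = \frac{6}{X} + \frac{w}{4}$
$\left(66 - 35\right) \left(18 + V{\left(j,11 \right)}\right) = \left(66 - 35\right) \left(18 + \left(\frac{6}{-64} + \frac{1}{4} \cdot 11\right)\right) = \left(66 - 35\right) \left(18 + \left(6 \left(- \frac{1}{64}\right) + \frac{11}{4}\right)\right) = 31 \left(18 + \left(- \frac{3}{32} + \frac{11}{4}\right)\right) = 31 \left(18 + \frac{85}{32}\right) = 31 \cdot \frac{661}{32} = \frac{20491}{32}$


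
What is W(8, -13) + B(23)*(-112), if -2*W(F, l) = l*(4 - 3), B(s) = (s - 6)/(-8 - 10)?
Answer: 2021/18 ≈ 112.28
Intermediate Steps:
B(s) = ⅓ - s/18 (B(s) = (-6 + s)/(-18) = (-6 + s)*(-1/18) = ⅓ - s/18)
W(F, l) = -l/2 (W(F, l) = -l*(4 - 3)/2 = -l/2)
W(8, -13) + B(23)*(-112) = -½*(-13) + (⅓ - 1/18*23)*(-112) = 13/2 + (⅓ - 23/18)*(-112) = 13/2 - 17/18*(-112) = 13/2 + 952/9 = 2021/18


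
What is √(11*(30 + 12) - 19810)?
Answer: 2*I*√4837 ≈ 139.1*I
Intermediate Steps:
√(11*(30 + 12) - 19810) = √(11*42 - 19810) = √(462 - 19810) = √(-19348) = 2*I*√4837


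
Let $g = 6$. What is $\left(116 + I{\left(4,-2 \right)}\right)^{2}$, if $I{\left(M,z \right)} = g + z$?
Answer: $14400$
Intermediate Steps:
$I{\left(M,z \right)} = 6 + z$
$\left(116 + I{\left(4,-2 \right)}\right)^{2} = \left(116 + \left(6 - 2\right)\right)^{2} = \left(116 + 4\right)^{2} = 120^{2} = 14400$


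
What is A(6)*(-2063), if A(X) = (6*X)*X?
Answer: -445608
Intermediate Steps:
A(X) = 6*X²
A(6)*(-2063) = (6*6²)*(-2063) = (6*36)*(-2063) = 216*(-2063) = -445608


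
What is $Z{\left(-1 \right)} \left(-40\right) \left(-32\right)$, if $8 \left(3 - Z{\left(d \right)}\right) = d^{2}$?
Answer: $3680$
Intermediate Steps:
$Z{\left(d \right)} = 3 - \frac{d^{2}}{8}$
$Z{\left(-1 \right)} \left(-40\right) \left(-32\right) = \left(3 - \frac{\left(-1\right)^{2}}{8}\right) \left(-40\right) \left(-32\right) = \left(3 - \frac{1}{8}\right) \left(-40\right) \left(-32\right) = \frac{23}{8} \left(-40\right) \left(-32\right) = \left(-115\right) \left(-32\right) = 3680$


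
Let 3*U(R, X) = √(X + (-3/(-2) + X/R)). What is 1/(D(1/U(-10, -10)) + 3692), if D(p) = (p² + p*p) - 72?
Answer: 5/18088 ≈ 0.00027643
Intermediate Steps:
U(R, X) = √(3/2 + X + X/R)/3 (U(R, X) = √(X + (-3/(-2) + X/R))/3 = √(X + (-3*(-½) + X/R))/3 = √(X + (3/2 + X/R))/3 = √(3/2 + X + X/R)/3)
D(p) = -72 + 2*p² (D(p) = (p² + p²) - 72 = 2*p² - 72 = -72 + 2*p²)
1/(D(1/U(-10, -10)) + 3692) = 1/((-72 + 2*(1/(√(6 + 4*(-10) + 4*(-10)/(-10))/6))²) + 3692) = 1/((-72 + 2*(1/(√(6 - 40 + 4*(-10)*(-⅒))/6))²) + 3692) = 1/((-72 + 2*(1/(√(6 - 40 + 4)/6))²) + 3692) = 1/((-72 + 2*(1/(√(-30)/6))²) + 3692) = 1/((-72 + 2*(1/((I*√30)/6))²) + 3692) = 1/((-72 + 2*(1/(I*√30/6))²) + 3692) = 1/((-72 + 2*(-I*√30/5)²) + 3692) = 1/((-72 + 2*(-6/5)) + 3692) = 1/((-72 - 12/5) + 3692) = 1/(-372/5 + 3692) = 1/(18088/5) = 5/18088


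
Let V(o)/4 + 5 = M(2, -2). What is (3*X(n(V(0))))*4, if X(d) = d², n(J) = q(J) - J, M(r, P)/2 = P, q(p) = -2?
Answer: 13872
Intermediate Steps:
M(r, P) = 2*P
V(o) = -36 (V(o) = -20 + 4*(2*(-2)) = -20 + 4*(-4) = -20 - 16 = -36)
n(J) = -2 - J
(3*X(n(V(0))))*4 = (3*(-2 - 1*(-36))²)*4 = (3*(-2 + 36)²)*4 = (3*34²)*4 = (3*1156)*4 = 3468*4 = 13872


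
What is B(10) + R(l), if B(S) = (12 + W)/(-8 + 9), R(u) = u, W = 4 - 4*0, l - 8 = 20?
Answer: 44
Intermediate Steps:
l = 28 (l = 8 + 20 = 28)
W = 4 (W = 4 + 0 = 4)
B(S) = 16 (B(S) = (12 + 4)/(-8 + 9) = 16/1 = 16*1 = 16)
B(10) + R(l) = 16 + 28 = 44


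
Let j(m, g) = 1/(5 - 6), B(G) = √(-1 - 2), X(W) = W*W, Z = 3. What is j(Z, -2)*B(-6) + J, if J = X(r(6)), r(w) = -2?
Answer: 4 - I*√3 ≈ 4.0 - 1.732*I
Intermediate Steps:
X(W) = W²
J = 4 (J = (-2)² = 4)
B(G) = I*√3 (B(G) = √(-3) = I*√3)
j(m, g) = -1 (j(m, g) = 1/(-1) = -1)
j(Z, -2)*B(-6) + J = -I*√3 + 4 = 4 - I*√3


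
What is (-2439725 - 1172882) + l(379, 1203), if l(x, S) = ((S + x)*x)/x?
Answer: -3611025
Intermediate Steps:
l(x, S) = S + x (l(x, S) = (x*(S + x))/x = S + x)
(-2439725 - 1172882) + l(379, 1203) = (-2439725 - 1172882) + (1203 + 379) = -3612607 + 1582 = -3611025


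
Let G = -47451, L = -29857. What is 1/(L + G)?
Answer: -1/77308 ≈ -1.2935e-5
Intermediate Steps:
1/(L + G) = 1/(-29857 - 47451) = 1/(-77308) = -1/77308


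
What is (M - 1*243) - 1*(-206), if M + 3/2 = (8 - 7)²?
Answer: -75/2 ≈ -37.500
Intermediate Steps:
M = -½ (M = -3/2 + (8 - 7)² = -3/2 + 1² = -3/2 + 1 = -½ ≈ -0.50000)
(M - 1*243) - 1*(-206) = (-½ - 1*243) - 1*(-206) = (-½ - 243) + 206 = -487/2 + 206 = -75/2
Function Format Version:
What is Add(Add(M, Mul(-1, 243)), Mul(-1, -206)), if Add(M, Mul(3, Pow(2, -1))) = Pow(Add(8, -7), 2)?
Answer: Rational(-75, 2) ≈ -37.500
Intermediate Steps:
M = Rational(-1, 2) (M = Add(Rational(-3, 2), Pow(Add(8, -7), 2)) = Add(Rational(-3, 2), Pow(1, 2)) = Add(Rational(-3, 2), 1) = Rational(-1, 2) ≈ -0.50000)
Add(Add(M, Mul(-1, 243)), Mul(-1, -206)) = Add(Add(Rational(-1, 2), Mul(-1, 243)), Mul(-1, -206)) = Add(Add(Rational(-1, 2), -243), 206) = Add(Rational(-487, 2), 206) = Rational(-75, 2)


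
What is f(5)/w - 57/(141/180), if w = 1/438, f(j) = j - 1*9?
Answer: -85764/47 ≈ -1824.8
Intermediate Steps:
f(j) = -9 + j (f(j) = j - 9 = -9 + j)
w = 1/438 ≈ 0.0022831
f(5)/w - 57/(141/180) = (-9 + 5)/(1/438) - 57/(141/180) = -4*438 - 57/(141*(1/180)) = -1752 - 57/47/60 = -1752 - 57*60/47 = -1752 - 3420/47 = -85764/47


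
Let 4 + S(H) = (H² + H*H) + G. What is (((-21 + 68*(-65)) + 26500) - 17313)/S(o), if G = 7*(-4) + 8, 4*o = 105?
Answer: 12656/3611 ≈ 3.5048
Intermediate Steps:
o = 105/4 (o = (¼)*105 = 105/4 ≈ 26.250)
G = -20 (G = -28 + 8 = -20)
S(H) = -24 + 2*H² (S(H) = -4 + ((H² + H*H) - 20) = -4 + ((H² + H²) - 20) = -4 + (2*H² - 20) = -4 + (-20 + 2*H²) = -24 + 2*H²)
(((-21 + 68*(-65)) + 26500) - 17313)/S(o) = (((-21 + 68*(-65)) + 26500) - 17313)/(-24 + 2*(105/4)²) = (((-21 - 4420) + 26500) - 17313)/(-24 + 2*(11025/16)) = ((-4441 + 26500) - 17313)/(-24 + 11025/8) = (22059 - 17313)/(10833/8) = 4746*(8/10833) = 12656/3611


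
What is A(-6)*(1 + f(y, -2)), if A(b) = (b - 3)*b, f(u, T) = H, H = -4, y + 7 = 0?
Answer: -162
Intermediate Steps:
y = -7 (y = -7 + 0 = -7)
f(u, T) = -4
A(b) = b*(-3 + b) (A(b) = (-3 + b)*b = b*(-3 + b))
A(-6)*(1 + f(y, -2)) = (-6*(-3 - 6))*(1 - 4) = -6*(-9)*(-3) = 54*(-3) = -162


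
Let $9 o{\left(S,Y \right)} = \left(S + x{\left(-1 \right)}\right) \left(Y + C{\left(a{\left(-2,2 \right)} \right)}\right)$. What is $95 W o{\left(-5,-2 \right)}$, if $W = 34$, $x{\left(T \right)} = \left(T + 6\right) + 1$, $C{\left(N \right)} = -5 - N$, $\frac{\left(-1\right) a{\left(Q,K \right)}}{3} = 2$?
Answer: $- \frac{3230}{9} \approx -358.89$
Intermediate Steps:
$a{\left(Q,K \right)} = -6$ ($a{\left(Q,K \right)} = \left(-3\right) 2 = -6$)
$x{\left(T \right)} = 7 + T$ ($x{\left(T \right)} = \left(6 + T\right) + 1 = 7 + T$)
$o{\left(S,Y \right)} = \frac{\left(1 + Y\right) \left(6 + S\right)}{9}$ ($o{\left(S,Y \right)} = \frac{\left(S + \left(7 - 1\right)\right) \left(Y - -1\right)}{9} = \frac{\left(S + 6\right) \left(Y + \left(-5 + 6\right)\right)}{9} = \frac{\left(6 + S\right) \left(Y + 1\right)}{9} = \frac{\left(6 + S\right) \left(1 + Y\right)}{9} = \frac{\left(1 + Y\right) \left(6 + S\right)}{9}$)
$95 W o{\left(-5,-2 \right)} = 95 \cdot 34 \left(\frac{2}{3} + \frac{1}{9} \left(-5\right) + \frac{2}{3} \left(-2\right) + \frac{1}{9} \left(-5\right) \left(-2\right)\right) = 3230 \left(\frac{2}{3} - \frac{5}{9} - \frac{4}{3} + \frac{10}{9}\right) = 3230 \left(- \frac{1}{9}\right) = - \frac{3230}{9}$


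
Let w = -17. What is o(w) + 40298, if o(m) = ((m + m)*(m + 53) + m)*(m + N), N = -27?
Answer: 94902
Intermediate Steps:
o(m) = (-27 + m)*(m + 2*m*(53 + m)) (o(m) = ((m + m)*(m + 53) + m)*(m - 27) = ((2*m)*(53 + m) + m)*(-27 + m) = (2*m*(53 + m) + m)*(-27 + m) = (m + 2*m*(53 + m))*(-27 + m) = (-27 + m)*(m + 2*m*(53 + m)))
o(w) + 40298 = -17*(-2889 + 2*(-17)² + 53*(-17)) + 40298 = -17*(-2889 + 2*289 - 901) + 40298 = -17*(-2889 + 578 - 901) + 40298 = -17*(-3212) + 40298 = 54604 + 40298 = 94902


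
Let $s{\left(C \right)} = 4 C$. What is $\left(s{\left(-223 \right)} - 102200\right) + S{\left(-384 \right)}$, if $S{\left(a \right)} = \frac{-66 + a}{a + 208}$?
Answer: $- \frac{9071871}{88} \approx -1.0309 \cdot 10^{5}$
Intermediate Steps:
$S{\left(a \right)} = \frac{-66 + a}{208 + a}$
$\left(s{\left(-223 \right)} - 102200\right) + S{\left(-384 \right)} = \left(4 \left(-223\right) - 102200\right) + \frac{-66 - 384}{208 - 384} = \left(-892 - 102200\right) + \frac{1}{-176} \left(-450\right) = -103092 - - \frac{225}{88} = -103092 + \frac{225}{88} = - \frac{9071871}{88}$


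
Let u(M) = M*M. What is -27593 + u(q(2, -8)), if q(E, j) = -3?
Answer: -27584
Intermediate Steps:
u(M) = M²
-27593 + u(q(2, -8)) = -27593 + (-3)² = -27593 + 9 = -27584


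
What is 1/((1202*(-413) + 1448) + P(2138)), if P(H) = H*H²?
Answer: 1/9772397094 ≈ 1.0233e-10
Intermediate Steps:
P(H) = H³
1/((1202*(-413) + 1448) + P(2138)) = 1/((1202*(-413) + 1448) + 2138³) = 1/((-496426 + 1448) + 9772892072) = 1/(-494978 + 9772892072) = 1/9772397094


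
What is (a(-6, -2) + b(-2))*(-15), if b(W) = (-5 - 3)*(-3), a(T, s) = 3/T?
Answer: -705/2 ≈ -352.50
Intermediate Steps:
b(W) = 24 (b(W) = -8*(-3) = 24)
(a(-6, -2) + b(-2))*(-15) = (3/(-6) + 24)*(-15) = (3*(-⅙) + 24)*(-15) = (-½ + 24)*(-15) = (47/2)*(-15) = -705/2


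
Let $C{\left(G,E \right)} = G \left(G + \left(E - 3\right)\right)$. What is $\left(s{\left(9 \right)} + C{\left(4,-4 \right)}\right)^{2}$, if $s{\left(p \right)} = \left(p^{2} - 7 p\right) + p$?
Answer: $225$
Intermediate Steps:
$C{\left(G,E \right)} = G \left(-3 + E + G\right)$ ($C{\left(G,E \right)} = G \left(G + \left(-3 + E\right)\right) = G \left(-3 + E + G\right)$)
$s{\left(p \right)} = p^{2} - 6 p$
$\left(s{\left(9 \right)} + C{\left(4,-4 \right)}\right)^{2} = \left(9 \left(-6 + 9\right) + 4 \left(-3 - 4 + 4\right)\right)^{2} = \left(9 \cdot 3 + 4 \left(-3\right)\right)^{2} = \left(27 - 12\right)^{2} = 15^{2} = 225$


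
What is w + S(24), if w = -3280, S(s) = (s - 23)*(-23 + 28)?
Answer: -3275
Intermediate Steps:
S(s) = -115 + 5*s (S(s) = (-23 + s)*5 = -115 + 5*s)
w + S(24) = -3280 + (-115 + 5*24) = -3280 + (-115 + 120) = -3280 + 5 = -3275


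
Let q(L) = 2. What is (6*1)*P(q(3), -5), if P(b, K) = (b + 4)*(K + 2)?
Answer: -108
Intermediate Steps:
P(b, K) = (2 + K)*(4 + b) (P(b, K) = (4 + b)*(2 + K) = (2 + K)*(4 + b))
(6*1)*P(q(3), -5) = (6*1)*(8 + 2*2 + 4*(-5) - 5*2) = 6*(8 + 4 - 20 - 10) = 6*(-18) = -108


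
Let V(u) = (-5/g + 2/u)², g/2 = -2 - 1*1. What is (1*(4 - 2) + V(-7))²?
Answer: 16459249/3111696 ≈ 5.2895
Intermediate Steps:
g = -6 (g = 2*(-2 - 1*1) = 2*(-2 - 1) = 2*(-3) = -6)
V(u) = (⅚ + 2/u)² (V(u) = (-5/(-6) + 2/u)² = (-5*(-⅙) + 2/u)² = (⅚ + 2/u)²)
(1*(4 - 2) + V(-7))² = (1*(4 - 2) + (1/36)*(12 + 5*(-7))²/(-7)²)² = (1*2 + (1/36)*(1/49)*(12 - 35)²)² = (2 + (1/36)*(1/49)*(-23)²)² = (2 + (1/36)*(1/49)*529)² = (2 + 529/1764)² = (4057/1764)² = 16459249/3111696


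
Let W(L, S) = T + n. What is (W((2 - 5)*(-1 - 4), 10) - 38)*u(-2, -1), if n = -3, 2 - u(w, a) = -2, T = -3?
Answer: -176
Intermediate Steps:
u(w, a) = 4 (u(w, a) = 2 - 1*(-2) = 2 + 2 = 4)
W(L, S) = -6 (W(L, S) = -3 - 3 = -6)
(W((2 - 5)*(-1 - 4), 10) - 38)*u(-2, -1) = (-6 - 38)*4 = -44*4 = -176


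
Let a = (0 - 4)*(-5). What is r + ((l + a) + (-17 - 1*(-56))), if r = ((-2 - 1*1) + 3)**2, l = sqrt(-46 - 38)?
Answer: 59 + 2*I*sqrt(21) ≈ 59.0 + 9.1651*I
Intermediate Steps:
l = 2*I*sqrt(21) (l = sqrt(-84) = 2*I*sqrt(21) ≈ 9.1651*I)
r = 0 (r = ((-2 - 1) + 3)**2 = (-3 + 3)**2 = 0**2 = 0)
a = 20 (a = -4*(-5) = 20)
r + ((l + a) + (-17 - 1*(-56))) = 0 + ((2*I*sqrt(21) + 20) + (-17 - 1*(-56))) = 0 + ((20 + 2*I*sqrt(21)) + (-17 + 56)) = 0 + ((20 + 2*I*sqrt(21)) + 39) = 0 + (59 + 2*I*sqrt(21)) = 59 + 2*I*sqrt(21)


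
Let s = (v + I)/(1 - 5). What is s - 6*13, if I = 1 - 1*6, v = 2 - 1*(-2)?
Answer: -311/4 ≈ -77.750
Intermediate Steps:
v = 4 (v = 2 + 2 = 4)
I = -5 (I = 1 - 6 = -5)
s = ¼ (s = (4 - 5)/(1 - 5) = -1/(-4) = -1*(-¼) = ¼ ≈ 0.25000)
s - 6*13 = ¼ - 6*13 = ¼ - 78 = -311/4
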